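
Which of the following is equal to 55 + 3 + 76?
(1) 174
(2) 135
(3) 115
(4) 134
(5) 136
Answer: 4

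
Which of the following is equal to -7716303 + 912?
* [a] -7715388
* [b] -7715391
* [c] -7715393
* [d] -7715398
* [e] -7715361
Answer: b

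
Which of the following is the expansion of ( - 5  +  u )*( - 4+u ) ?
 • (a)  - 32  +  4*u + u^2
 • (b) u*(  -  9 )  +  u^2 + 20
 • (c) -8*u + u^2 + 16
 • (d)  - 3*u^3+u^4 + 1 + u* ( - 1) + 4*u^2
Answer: b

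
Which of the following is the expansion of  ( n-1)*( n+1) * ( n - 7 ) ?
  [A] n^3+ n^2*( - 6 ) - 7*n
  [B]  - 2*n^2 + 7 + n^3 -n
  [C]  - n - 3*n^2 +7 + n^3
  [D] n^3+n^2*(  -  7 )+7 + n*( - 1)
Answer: D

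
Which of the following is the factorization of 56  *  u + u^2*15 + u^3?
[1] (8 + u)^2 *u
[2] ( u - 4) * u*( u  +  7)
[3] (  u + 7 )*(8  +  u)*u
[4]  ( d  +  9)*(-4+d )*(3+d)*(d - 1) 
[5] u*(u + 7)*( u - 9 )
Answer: 3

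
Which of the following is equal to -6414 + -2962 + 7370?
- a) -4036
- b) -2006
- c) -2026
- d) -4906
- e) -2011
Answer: b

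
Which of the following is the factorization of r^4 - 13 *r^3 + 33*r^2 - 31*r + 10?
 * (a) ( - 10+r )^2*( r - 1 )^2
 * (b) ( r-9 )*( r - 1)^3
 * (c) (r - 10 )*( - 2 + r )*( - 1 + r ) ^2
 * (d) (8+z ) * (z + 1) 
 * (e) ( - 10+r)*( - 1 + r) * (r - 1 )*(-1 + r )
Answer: e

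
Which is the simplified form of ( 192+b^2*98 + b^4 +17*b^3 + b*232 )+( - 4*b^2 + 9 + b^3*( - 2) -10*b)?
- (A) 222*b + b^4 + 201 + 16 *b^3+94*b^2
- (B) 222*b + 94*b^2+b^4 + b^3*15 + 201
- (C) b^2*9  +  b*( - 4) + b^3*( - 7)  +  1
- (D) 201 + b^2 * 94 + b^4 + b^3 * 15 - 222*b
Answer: B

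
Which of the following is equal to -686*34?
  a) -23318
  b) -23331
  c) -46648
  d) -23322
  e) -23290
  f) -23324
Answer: f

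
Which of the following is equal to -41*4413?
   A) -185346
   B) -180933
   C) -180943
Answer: B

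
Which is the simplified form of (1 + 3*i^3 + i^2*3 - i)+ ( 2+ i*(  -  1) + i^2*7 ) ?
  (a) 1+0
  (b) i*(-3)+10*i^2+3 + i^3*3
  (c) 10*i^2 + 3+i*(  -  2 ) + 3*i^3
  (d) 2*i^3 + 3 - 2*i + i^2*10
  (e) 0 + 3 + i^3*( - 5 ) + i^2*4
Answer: c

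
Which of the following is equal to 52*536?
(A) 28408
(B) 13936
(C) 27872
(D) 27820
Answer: C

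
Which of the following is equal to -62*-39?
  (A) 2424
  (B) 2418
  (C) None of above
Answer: B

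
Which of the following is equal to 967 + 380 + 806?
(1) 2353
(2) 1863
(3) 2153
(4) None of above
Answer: 3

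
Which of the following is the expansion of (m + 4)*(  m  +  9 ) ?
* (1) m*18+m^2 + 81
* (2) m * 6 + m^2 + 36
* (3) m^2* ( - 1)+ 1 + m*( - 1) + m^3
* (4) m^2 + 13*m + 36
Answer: 4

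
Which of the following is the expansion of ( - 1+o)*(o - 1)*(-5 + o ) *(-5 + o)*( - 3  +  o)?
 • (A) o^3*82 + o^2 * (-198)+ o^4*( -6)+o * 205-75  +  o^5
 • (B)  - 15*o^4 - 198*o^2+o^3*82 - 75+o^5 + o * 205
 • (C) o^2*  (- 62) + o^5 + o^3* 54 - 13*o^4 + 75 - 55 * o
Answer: B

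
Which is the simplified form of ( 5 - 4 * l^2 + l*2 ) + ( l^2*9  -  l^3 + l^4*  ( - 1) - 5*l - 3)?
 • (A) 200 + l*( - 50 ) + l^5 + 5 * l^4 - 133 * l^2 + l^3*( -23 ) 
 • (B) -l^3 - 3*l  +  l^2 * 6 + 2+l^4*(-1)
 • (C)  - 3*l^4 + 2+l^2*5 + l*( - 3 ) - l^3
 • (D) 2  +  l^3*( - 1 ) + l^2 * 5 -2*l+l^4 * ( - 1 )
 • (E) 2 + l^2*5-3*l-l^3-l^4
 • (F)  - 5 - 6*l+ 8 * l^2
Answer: E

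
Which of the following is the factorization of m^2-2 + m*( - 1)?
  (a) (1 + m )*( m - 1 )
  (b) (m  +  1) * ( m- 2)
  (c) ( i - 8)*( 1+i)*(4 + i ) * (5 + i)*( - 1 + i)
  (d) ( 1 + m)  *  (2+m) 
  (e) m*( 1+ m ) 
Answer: b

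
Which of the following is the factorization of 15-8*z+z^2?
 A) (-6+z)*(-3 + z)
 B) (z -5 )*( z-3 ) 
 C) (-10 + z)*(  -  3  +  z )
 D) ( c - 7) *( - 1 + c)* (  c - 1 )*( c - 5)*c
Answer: B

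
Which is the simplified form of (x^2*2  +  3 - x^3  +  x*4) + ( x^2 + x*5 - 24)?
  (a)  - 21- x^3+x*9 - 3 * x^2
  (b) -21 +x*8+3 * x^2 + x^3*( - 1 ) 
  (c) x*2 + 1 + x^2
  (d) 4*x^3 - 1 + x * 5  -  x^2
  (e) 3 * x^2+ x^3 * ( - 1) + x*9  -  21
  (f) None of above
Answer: e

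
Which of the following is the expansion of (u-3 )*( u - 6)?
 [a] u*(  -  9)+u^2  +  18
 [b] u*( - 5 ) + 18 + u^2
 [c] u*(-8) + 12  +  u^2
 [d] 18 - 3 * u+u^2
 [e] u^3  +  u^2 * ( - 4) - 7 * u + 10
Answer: a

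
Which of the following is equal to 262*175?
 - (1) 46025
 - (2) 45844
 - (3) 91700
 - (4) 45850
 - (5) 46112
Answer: 4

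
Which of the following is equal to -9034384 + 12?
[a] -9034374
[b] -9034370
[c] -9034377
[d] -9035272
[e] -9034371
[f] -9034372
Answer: f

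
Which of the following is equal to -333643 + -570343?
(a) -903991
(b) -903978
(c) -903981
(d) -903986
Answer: d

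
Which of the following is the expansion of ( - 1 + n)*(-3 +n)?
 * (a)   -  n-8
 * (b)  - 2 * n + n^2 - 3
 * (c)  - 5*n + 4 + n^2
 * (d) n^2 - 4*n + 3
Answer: d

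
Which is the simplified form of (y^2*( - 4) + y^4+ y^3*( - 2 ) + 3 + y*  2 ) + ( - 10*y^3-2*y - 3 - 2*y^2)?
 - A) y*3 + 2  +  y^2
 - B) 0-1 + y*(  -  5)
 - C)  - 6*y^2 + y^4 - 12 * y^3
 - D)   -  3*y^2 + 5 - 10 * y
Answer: C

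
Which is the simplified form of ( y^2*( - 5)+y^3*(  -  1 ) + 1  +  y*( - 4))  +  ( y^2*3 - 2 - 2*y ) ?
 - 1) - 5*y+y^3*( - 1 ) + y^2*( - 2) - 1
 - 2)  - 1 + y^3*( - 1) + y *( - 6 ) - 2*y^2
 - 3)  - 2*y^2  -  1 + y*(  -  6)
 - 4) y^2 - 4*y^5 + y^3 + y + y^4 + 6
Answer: 2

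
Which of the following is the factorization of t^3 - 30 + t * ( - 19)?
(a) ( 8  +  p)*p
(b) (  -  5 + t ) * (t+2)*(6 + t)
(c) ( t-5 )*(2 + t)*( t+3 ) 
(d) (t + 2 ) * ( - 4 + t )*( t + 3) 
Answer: c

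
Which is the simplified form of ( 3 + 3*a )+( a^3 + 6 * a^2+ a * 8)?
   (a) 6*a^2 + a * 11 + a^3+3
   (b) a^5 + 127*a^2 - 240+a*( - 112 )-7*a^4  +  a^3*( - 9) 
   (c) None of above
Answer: a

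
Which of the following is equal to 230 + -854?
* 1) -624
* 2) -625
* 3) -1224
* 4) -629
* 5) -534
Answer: 1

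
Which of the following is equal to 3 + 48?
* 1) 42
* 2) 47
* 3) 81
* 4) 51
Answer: 4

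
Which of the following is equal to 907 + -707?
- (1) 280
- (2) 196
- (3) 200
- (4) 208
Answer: 3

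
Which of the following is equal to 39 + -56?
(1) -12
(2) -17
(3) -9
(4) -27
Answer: 2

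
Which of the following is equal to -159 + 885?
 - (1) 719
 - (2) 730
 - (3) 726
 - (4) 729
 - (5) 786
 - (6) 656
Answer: 3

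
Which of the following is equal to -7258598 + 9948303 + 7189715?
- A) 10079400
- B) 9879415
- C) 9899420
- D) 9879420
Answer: D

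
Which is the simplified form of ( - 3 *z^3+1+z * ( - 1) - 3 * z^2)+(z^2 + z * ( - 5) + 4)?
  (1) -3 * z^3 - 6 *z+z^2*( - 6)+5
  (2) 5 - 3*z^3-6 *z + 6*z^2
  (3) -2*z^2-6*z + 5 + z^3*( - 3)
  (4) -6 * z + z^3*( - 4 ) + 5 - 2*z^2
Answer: 3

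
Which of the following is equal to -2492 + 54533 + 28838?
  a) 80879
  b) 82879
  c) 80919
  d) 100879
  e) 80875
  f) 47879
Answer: a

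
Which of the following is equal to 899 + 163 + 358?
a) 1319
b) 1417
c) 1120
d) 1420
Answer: d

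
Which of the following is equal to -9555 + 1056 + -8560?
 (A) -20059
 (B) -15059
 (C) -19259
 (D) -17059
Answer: D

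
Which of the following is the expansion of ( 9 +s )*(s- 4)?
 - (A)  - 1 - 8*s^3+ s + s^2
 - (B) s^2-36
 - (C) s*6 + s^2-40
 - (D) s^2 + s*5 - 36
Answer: D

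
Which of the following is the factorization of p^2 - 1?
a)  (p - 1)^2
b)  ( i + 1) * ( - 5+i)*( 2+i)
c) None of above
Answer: c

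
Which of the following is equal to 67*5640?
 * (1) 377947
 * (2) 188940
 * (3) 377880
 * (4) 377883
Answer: 3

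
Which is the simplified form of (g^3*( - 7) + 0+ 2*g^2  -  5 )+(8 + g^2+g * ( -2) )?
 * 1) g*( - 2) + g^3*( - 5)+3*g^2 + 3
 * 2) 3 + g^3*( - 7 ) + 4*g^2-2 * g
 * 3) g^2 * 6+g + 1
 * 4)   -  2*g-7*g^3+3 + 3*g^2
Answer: 4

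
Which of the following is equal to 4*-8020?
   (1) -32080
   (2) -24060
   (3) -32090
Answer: 1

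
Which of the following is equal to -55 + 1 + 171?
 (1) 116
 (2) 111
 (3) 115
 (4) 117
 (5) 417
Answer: 4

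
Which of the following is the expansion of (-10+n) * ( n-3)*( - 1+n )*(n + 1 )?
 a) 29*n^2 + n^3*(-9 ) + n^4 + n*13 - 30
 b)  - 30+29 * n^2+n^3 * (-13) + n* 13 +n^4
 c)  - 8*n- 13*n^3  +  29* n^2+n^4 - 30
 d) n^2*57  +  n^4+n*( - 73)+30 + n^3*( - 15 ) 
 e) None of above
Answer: b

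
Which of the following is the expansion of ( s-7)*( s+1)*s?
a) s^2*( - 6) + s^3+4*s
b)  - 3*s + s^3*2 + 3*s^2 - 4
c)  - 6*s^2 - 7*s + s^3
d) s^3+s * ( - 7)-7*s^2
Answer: c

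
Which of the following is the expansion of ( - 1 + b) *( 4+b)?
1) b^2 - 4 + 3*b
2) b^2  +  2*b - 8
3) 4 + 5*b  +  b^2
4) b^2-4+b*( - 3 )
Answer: 1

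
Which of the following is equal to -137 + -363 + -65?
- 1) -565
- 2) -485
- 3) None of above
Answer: 1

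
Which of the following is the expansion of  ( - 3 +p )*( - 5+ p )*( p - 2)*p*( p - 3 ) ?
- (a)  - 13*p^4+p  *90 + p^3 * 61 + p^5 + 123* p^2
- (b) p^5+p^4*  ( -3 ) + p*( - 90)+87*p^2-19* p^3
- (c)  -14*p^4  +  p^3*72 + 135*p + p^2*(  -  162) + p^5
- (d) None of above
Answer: d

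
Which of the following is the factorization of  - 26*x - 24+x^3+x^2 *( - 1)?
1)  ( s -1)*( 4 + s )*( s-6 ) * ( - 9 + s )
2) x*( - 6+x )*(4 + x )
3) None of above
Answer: 3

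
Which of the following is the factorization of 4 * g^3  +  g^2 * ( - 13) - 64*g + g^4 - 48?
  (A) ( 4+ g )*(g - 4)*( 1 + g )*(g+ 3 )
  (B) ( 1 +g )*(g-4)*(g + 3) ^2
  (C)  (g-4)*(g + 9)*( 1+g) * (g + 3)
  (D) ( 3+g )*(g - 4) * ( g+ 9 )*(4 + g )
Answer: A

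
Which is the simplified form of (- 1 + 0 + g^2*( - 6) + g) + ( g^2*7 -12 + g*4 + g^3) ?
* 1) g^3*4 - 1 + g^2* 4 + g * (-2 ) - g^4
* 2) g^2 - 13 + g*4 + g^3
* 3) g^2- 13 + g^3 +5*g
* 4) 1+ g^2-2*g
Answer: 3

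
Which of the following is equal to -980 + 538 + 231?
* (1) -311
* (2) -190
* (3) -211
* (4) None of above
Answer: 3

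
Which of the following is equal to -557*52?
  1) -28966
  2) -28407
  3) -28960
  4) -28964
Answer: 4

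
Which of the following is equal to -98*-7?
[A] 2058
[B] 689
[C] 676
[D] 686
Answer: D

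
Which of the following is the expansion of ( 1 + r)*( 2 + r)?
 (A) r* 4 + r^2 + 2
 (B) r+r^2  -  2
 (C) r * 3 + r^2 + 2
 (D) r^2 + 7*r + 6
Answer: C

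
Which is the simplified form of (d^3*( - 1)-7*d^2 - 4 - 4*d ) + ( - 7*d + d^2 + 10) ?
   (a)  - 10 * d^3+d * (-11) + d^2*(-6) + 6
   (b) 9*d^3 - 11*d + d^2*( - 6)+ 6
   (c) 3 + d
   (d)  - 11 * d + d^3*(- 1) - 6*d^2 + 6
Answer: d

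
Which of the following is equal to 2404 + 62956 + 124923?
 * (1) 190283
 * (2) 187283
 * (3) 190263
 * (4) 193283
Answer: 1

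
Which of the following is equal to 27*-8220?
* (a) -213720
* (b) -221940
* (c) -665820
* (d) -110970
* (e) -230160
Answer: b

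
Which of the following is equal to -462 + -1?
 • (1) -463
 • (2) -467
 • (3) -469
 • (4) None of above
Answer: 1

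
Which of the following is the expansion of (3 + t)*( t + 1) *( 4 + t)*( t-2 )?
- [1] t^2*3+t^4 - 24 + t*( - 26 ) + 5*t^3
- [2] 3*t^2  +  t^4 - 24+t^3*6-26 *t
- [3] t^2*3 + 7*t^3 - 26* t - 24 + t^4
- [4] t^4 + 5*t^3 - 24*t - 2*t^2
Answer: 2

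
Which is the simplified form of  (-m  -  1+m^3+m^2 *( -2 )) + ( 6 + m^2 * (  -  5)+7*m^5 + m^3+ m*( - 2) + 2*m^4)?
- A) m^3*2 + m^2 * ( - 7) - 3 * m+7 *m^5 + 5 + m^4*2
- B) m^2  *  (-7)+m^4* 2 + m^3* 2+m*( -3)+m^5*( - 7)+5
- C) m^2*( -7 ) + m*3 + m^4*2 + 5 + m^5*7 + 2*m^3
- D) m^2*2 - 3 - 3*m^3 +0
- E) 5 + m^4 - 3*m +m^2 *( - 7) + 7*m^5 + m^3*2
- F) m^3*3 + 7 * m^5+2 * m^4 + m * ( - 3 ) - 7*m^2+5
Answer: A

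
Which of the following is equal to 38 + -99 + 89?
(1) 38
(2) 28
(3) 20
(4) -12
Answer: 2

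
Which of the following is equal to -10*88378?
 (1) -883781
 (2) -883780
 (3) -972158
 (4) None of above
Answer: 2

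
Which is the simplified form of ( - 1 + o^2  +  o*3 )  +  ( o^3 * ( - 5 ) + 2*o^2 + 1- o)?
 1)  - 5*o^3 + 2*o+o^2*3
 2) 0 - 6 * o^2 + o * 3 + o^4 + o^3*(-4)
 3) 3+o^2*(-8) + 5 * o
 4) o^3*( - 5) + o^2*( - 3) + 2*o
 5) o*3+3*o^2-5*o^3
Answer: 1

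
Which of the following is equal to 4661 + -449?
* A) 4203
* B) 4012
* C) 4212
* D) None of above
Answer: C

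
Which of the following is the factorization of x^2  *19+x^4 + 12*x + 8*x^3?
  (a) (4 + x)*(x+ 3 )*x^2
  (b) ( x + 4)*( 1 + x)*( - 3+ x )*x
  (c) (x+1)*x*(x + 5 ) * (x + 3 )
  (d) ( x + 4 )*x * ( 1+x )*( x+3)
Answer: d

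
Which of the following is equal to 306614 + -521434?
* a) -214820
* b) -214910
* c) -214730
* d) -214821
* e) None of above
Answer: a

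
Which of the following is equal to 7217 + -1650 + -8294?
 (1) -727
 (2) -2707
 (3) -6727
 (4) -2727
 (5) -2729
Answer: 4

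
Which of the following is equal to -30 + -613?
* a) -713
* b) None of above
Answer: b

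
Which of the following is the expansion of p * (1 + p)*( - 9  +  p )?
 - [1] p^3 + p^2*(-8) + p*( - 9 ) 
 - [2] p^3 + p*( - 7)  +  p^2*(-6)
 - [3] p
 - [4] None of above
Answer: 1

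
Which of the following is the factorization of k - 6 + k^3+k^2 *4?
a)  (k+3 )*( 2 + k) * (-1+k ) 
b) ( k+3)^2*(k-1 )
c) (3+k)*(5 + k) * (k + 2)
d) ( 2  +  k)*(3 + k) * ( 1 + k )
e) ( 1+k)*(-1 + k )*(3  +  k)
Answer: a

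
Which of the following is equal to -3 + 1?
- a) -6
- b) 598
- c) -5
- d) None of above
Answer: d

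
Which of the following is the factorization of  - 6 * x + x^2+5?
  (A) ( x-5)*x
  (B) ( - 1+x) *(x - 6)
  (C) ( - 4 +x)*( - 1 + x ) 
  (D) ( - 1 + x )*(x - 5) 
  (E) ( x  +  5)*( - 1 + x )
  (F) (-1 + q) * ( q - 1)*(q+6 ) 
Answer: D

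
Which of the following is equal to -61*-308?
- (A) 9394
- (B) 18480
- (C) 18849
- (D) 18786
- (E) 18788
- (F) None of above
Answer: E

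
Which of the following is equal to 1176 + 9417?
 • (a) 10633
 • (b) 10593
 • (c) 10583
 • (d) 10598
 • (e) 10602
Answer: b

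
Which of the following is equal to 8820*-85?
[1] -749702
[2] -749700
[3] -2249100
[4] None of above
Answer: 2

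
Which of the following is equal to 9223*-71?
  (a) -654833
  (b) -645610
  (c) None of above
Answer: a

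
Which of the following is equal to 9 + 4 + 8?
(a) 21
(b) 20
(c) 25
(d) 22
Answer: a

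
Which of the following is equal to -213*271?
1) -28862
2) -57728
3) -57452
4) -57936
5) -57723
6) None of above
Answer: 5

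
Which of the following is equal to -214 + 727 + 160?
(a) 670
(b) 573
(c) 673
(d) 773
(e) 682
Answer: c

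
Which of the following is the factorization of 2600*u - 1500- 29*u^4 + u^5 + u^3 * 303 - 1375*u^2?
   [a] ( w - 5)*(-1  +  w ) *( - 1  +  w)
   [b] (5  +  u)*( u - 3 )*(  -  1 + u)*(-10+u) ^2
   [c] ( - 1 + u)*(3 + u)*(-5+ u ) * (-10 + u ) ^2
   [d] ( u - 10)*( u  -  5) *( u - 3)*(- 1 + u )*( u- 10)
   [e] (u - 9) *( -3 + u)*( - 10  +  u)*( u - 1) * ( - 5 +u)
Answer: d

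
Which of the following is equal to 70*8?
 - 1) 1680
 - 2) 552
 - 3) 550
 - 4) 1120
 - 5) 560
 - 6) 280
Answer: 5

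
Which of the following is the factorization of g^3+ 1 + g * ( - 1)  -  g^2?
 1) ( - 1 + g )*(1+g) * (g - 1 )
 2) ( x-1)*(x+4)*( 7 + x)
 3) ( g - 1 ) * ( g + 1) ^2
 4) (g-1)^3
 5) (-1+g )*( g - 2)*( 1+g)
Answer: 1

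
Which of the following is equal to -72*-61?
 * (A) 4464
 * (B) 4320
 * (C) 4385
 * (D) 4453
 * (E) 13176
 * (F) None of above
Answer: F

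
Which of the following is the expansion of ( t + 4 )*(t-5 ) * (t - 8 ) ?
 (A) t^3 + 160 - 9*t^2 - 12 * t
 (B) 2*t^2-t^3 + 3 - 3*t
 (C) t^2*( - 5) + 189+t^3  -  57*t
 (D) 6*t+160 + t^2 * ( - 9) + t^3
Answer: A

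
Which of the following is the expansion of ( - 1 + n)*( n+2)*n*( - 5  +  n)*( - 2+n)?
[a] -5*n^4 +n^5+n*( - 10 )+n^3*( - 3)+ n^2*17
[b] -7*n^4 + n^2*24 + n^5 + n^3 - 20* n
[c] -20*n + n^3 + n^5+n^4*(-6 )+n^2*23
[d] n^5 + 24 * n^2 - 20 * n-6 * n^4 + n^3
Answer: d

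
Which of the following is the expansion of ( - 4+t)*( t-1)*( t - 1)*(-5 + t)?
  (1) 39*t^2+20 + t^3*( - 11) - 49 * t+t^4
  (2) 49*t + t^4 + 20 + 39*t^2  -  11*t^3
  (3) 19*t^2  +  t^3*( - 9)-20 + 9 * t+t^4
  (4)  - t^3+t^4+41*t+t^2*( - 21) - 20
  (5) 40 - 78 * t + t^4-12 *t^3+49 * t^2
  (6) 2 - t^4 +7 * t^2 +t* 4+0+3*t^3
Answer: 1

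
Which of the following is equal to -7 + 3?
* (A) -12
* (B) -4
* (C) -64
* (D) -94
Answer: B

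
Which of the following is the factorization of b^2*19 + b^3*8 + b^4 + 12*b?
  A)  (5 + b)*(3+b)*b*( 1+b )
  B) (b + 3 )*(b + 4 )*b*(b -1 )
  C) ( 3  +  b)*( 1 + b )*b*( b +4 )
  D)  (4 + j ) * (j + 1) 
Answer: C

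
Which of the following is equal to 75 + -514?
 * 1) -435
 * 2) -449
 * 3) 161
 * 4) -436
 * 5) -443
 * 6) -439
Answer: 6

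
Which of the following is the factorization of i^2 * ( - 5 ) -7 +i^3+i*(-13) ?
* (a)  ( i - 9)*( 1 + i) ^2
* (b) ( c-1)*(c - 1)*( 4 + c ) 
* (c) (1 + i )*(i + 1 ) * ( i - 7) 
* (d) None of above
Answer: c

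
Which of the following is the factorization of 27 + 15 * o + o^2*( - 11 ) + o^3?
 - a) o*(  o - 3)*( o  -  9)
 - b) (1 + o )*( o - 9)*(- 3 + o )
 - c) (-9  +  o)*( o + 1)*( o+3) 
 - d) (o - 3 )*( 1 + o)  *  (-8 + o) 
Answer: b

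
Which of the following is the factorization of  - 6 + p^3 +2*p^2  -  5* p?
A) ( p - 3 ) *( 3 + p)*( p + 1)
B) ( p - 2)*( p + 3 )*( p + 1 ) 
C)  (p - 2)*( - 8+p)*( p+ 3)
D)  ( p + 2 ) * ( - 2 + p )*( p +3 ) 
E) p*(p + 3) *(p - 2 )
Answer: B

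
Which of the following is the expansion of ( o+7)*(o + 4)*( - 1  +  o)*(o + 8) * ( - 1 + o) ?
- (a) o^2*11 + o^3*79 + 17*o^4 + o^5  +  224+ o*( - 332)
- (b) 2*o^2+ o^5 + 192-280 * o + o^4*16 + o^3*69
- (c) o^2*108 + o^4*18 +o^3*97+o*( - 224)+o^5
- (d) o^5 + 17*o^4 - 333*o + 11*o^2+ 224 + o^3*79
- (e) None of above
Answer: a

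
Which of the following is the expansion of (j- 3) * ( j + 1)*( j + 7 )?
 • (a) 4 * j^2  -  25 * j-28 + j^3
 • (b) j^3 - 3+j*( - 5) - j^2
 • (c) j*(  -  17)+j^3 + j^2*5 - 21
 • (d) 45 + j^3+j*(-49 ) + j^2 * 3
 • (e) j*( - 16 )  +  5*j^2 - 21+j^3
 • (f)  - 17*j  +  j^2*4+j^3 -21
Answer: c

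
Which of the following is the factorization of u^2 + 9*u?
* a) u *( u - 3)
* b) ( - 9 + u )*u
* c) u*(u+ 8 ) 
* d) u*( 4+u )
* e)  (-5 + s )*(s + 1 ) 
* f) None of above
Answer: f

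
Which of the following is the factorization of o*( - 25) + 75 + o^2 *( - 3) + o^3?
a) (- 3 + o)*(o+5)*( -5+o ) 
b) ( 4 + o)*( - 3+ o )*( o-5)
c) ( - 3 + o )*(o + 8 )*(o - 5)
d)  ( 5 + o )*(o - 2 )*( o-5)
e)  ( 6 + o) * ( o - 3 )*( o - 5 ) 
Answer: a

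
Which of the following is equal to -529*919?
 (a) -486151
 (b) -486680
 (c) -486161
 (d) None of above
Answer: a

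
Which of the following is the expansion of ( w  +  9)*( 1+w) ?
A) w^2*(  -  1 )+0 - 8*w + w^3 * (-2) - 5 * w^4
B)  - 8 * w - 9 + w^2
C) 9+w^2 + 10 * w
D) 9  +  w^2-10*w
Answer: C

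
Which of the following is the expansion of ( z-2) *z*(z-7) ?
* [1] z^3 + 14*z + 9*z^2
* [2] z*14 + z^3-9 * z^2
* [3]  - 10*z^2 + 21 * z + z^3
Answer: 2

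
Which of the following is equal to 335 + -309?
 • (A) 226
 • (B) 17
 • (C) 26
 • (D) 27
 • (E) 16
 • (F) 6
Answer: C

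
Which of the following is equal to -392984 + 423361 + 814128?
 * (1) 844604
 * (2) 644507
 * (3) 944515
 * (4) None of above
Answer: 4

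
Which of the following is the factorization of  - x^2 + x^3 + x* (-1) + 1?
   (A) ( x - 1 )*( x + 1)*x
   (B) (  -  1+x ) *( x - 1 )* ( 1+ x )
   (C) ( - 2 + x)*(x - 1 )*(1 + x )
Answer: B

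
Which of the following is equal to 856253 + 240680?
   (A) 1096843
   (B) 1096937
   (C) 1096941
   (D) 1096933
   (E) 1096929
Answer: D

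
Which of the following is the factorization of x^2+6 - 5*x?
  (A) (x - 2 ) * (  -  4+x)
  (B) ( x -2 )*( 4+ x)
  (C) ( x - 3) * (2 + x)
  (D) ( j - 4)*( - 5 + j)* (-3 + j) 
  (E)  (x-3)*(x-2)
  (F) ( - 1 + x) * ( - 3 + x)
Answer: E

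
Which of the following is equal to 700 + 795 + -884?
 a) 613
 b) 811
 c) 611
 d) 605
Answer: c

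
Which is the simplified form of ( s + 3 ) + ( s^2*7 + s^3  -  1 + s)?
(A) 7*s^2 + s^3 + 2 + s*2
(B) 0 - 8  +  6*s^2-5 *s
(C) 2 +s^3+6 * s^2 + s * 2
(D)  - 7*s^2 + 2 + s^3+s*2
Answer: A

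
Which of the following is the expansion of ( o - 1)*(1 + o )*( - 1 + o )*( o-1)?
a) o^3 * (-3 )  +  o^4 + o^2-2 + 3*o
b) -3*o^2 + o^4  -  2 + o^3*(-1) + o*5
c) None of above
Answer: c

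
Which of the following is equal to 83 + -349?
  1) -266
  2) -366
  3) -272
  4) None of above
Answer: 1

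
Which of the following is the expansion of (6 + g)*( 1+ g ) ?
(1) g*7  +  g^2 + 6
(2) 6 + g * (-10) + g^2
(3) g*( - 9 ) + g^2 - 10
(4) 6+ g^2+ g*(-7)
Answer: 1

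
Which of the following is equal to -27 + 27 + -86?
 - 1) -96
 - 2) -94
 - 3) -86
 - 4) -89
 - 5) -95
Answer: 3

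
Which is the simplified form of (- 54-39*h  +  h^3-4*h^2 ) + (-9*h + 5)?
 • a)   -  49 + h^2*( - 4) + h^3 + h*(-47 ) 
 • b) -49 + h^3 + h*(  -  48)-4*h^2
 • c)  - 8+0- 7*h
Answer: b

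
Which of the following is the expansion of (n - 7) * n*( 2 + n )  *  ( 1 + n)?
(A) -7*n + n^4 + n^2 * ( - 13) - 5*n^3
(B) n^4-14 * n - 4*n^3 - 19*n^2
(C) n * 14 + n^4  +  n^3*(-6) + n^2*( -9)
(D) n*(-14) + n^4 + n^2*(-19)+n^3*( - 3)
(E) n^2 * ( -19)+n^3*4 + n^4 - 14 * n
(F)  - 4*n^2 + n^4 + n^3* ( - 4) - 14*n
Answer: B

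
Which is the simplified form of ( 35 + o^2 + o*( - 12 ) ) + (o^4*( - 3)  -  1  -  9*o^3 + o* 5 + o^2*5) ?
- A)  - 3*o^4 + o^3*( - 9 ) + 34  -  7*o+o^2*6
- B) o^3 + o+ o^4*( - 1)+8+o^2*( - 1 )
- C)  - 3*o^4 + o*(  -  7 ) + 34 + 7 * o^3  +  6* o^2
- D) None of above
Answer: A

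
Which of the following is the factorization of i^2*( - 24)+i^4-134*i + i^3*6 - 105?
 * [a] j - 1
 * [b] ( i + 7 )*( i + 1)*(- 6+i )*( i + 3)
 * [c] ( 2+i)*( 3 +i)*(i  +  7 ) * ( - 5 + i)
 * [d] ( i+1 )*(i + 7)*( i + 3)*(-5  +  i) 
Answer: d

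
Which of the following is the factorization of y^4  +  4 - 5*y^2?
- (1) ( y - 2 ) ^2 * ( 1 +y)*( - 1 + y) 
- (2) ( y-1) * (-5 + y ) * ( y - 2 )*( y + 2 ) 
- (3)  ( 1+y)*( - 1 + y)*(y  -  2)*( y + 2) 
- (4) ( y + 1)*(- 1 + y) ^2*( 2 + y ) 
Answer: 3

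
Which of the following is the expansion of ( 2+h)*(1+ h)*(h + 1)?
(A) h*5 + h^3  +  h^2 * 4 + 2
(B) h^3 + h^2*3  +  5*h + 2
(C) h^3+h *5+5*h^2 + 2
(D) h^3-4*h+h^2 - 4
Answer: A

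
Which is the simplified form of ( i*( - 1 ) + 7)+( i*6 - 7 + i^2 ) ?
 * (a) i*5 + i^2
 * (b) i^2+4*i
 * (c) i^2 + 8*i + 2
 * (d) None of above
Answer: a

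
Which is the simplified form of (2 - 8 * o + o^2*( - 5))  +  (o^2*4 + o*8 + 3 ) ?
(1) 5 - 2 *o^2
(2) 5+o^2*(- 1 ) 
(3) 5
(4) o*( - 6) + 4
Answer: 2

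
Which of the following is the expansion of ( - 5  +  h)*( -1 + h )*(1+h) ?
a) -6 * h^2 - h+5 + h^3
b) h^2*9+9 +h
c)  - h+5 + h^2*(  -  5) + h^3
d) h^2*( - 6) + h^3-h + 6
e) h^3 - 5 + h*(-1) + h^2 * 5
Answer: c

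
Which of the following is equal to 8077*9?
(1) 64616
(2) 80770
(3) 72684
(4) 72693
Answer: 4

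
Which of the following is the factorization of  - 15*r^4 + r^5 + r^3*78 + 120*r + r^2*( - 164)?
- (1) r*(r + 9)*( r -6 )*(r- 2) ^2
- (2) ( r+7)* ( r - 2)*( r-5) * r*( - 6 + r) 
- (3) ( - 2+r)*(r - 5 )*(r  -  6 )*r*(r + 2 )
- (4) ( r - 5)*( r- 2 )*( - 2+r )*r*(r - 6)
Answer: 4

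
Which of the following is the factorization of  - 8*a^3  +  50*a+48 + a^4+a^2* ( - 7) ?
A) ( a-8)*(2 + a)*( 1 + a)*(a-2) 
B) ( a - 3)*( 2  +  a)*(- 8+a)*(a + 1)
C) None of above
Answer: B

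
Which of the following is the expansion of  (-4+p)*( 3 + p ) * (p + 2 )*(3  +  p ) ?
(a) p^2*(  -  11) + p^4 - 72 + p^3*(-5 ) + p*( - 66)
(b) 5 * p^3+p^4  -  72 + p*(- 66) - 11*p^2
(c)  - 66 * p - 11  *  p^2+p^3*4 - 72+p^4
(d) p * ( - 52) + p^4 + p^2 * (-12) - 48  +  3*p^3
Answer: c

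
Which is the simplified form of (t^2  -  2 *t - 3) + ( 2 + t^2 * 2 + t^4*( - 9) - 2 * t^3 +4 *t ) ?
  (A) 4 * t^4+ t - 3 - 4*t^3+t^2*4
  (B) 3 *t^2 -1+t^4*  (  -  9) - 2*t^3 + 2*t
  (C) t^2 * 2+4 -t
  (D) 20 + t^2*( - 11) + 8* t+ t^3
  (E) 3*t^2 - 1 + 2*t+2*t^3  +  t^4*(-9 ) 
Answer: B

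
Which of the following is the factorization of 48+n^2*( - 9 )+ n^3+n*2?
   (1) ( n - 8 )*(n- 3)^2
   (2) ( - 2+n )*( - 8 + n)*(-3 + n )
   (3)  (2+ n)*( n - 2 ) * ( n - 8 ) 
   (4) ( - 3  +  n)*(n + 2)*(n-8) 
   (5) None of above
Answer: 4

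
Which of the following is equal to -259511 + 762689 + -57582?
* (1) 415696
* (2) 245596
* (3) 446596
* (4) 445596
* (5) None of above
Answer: 4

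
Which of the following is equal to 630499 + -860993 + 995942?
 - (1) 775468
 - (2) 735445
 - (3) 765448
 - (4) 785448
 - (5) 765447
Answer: 3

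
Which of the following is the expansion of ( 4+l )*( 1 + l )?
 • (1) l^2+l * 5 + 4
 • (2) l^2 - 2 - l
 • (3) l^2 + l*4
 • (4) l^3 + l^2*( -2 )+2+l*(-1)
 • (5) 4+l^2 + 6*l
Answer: 1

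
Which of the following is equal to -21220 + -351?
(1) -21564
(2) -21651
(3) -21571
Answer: 3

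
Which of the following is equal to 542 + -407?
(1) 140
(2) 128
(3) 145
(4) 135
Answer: 4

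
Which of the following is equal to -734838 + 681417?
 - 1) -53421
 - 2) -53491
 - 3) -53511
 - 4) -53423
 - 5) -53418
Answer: 1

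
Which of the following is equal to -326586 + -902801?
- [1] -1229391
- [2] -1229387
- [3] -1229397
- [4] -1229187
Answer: 2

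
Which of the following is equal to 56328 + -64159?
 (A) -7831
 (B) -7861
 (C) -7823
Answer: A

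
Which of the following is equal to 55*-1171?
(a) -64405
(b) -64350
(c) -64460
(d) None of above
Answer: a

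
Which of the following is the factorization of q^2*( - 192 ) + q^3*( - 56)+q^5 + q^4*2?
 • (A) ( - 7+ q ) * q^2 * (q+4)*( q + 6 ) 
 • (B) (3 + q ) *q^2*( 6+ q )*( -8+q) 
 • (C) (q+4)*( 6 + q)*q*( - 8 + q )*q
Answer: C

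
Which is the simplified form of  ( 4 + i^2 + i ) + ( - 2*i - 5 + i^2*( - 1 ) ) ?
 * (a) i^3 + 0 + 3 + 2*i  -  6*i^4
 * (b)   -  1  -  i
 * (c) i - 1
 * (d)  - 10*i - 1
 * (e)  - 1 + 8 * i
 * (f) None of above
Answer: b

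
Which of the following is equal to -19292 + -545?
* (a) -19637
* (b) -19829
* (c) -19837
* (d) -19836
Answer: c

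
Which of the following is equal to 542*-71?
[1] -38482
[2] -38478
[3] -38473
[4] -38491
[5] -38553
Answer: 1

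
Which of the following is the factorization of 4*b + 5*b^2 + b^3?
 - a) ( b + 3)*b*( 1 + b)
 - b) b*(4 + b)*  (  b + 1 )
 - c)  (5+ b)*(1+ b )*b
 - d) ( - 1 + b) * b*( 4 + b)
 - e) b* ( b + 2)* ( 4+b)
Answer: b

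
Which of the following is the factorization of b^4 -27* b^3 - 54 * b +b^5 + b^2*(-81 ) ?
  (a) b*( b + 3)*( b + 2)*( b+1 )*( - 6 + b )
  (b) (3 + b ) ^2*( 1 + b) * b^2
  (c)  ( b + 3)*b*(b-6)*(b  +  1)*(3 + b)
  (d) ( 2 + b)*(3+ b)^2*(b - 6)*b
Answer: c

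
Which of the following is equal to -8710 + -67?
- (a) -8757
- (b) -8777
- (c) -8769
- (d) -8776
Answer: b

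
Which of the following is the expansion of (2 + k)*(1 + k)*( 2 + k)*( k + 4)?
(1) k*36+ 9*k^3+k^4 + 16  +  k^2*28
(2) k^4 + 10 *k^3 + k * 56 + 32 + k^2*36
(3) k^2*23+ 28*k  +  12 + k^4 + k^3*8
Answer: 1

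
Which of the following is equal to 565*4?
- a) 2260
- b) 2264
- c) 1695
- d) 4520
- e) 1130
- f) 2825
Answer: a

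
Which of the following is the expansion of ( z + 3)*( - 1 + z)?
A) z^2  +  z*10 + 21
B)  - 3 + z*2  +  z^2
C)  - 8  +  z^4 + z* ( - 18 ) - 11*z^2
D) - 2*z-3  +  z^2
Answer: B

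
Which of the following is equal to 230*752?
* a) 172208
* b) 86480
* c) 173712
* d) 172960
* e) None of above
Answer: d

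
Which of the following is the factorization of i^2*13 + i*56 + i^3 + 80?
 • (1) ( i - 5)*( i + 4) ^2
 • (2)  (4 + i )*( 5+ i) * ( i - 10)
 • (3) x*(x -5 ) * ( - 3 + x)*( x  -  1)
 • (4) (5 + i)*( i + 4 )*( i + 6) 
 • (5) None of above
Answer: 5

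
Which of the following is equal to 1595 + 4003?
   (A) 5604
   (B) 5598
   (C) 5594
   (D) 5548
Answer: B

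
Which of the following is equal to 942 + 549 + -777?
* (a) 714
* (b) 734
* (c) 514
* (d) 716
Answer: a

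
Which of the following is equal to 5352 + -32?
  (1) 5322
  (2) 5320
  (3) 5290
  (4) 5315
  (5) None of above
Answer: 2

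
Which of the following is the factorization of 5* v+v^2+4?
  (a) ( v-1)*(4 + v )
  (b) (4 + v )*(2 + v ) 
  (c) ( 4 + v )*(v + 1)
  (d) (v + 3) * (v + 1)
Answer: c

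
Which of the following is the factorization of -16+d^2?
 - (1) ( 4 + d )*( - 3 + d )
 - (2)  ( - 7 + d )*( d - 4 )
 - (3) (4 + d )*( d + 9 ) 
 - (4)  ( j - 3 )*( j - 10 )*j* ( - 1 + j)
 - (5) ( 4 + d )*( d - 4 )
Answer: 5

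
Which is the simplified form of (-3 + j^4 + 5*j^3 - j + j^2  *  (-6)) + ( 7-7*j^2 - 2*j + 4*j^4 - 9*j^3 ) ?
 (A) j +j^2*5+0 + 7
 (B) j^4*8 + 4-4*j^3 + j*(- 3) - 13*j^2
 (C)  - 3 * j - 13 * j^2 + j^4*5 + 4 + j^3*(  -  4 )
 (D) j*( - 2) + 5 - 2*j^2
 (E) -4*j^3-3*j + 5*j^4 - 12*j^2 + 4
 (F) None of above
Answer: C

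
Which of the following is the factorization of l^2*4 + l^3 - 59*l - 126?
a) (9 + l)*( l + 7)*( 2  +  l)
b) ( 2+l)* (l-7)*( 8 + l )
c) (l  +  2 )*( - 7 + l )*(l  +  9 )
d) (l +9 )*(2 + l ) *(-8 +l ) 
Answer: c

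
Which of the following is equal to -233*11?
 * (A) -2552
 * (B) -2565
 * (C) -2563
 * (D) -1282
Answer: C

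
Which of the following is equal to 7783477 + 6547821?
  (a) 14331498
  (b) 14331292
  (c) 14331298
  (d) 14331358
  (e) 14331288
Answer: c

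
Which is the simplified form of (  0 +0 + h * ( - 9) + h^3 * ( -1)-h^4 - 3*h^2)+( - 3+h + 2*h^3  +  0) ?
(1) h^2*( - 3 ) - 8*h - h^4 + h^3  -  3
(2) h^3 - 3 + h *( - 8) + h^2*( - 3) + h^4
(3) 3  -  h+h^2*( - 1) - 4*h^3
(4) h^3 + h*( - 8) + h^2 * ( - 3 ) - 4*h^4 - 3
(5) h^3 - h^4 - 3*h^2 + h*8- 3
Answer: 1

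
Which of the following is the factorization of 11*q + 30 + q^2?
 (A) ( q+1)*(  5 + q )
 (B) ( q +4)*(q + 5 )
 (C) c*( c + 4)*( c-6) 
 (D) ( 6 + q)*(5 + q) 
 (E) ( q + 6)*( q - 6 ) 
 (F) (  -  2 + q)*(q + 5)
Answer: D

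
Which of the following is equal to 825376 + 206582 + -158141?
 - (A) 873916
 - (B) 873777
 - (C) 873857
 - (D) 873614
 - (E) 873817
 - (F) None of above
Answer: E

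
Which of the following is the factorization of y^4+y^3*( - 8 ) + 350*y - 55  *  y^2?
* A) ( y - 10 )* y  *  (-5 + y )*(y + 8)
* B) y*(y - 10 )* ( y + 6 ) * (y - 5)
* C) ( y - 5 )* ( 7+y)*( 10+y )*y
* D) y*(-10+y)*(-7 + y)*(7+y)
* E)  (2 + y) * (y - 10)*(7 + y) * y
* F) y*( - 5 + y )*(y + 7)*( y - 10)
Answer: F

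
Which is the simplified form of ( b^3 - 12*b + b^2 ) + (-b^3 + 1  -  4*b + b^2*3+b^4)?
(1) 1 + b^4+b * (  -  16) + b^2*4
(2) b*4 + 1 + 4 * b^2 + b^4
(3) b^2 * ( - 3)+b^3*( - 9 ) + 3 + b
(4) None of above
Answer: 1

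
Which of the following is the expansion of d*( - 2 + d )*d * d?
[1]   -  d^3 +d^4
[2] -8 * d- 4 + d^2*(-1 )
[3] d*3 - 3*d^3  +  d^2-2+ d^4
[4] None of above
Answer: 4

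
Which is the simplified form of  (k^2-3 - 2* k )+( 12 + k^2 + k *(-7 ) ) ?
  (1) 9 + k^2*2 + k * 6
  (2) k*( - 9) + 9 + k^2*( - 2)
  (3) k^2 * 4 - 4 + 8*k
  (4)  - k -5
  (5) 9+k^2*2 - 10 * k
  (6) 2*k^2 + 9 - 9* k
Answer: 6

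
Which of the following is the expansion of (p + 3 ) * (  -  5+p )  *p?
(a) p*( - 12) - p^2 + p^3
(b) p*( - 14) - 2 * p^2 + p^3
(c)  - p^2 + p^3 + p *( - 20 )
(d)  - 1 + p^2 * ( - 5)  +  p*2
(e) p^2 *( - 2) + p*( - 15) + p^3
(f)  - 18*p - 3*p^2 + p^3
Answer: e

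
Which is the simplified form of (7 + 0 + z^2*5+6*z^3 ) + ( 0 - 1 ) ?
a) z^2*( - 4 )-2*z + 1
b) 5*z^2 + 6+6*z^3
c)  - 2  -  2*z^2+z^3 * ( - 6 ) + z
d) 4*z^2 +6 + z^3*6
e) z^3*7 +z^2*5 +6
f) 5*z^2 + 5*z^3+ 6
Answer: b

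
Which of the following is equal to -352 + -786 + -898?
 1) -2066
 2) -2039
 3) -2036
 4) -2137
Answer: 3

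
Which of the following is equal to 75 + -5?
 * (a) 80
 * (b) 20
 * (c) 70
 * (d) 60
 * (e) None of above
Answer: c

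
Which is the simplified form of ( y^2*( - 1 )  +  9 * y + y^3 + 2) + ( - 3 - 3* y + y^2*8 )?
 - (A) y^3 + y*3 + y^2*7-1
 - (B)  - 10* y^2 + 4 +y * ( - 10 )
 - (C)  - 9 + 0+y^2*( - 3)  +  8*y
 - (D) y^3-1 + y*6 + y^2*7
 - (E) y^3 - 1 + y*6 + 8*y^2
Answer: D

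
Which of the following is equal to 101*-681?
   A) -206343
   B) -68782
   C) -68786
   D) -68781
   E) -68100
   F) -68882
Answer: D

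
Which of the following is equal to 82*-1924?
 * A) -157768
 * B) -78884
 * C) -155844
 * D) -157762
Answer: A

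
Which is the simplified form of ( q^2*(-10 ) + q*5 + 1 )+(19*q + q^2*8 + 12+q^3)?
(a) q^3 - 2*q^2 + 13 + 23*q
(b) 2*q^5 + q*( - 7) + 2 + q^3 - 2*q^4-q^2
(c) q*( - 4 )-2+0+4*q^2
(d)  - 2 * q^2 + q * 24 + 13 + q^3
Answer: d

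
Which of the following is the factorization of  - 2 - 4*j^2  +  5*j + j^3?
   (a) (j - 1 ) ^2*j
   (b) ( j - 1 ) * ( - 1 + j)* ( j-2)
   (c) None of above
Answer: b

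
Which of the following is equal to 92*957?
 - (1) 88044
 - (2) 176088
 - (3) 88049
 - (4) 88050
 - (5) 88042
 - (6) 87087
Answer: 1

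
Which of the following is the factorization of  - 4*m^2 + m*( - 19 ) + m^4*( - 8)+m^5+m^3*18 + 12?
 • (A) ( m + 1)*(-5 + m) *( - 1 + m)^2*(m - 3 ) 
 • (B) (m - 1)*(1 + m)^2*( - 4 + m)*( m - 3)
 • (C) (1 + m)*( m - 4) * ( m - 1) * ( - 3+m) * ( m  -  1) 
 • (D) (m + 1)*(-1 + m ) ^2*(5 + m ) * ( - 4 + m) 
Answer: C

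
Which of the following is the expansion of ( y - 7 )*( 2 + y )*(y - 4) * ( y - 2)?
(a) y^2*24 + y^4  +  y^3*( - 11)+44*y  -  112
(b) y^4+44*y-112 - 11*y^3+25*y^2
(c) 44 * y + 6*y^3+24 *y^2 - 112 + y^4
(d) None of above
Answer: a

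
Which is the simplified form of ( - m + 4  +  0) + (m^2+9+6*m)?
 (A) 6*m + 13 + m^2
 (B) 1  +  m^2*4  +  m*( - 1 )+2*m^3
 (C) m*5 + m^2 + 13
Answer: C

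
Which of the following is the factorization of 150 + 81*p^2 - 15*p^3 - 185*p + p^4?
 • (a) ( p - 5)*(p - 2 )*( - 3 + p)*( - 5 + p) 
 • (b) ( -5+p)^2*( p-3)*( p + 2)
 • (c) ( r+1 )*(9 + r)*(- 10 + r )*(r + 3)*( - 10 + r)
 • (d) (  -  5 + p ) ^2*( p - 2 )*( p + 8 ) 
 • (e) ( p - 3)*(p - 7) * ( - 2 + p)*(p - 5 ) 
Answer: a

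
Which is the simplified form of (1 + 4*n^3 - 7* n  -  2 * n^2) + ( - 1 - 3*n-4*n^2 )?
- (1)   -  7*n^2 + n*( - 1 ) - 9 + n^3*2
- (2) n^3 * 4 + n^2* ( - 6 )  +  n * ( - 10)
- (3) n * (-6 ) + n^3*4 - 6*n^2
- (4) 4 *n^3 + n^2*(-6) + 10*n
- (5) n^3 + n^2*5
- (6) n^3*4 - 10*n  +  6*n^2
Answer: 2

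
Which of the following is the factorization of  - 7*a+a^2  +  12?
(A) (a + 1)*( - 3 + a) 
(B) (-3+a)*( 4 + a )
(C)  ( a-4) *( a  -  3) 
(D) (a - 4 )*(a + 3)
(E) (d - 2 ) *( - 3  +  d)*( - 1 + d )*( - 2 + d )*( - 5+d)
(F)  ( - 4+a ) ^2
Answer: C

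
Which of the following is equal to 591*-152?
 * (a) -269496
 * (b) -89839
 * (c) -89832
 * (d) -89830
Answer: c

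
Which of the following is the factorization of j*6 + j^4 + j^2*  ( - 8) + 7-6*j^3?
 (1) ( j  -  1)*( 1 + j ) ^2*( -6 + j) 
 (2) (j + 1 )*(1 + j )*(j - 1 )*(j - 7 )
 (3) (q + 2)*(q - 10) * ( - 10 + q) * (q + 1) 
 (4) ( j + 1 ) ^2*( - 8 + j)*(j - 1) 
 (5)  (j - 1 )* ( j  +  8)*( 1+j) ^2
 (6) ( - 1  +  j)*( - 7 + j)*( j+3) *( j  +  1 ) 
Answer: 2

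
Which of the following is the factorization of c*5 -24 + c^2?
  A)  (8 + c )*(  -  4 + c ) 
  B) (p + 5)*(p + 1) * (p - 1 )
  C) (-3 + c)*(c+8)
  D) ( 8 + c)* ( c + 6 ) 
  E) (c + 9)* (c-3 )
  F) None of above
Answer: C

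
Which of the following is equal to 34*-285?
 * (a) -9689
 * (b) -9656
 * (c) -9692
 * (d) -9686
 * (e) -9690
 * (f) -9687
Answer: e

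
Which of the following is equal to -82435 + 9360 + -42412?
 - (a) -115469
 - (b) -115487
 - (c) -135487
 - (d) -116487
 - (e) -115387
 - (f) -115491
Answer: b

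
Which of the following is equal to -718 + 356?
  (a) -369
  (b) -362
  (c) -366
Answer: b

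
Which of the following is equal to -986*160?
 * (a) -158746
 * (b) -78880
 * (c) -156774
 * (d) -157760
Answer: d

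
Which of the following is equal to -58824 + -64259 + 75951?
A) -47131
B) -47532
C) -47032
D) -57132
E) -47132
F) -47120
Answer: E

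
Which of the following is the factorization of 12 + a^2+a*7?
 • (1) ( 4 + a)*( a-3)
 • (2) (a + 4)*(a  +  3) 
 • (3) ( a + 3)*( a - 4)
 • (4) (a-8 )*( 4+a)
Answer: 2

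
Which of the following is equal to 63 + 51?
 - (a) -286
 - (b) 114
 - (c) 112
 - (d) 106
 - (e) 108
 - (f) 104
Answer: b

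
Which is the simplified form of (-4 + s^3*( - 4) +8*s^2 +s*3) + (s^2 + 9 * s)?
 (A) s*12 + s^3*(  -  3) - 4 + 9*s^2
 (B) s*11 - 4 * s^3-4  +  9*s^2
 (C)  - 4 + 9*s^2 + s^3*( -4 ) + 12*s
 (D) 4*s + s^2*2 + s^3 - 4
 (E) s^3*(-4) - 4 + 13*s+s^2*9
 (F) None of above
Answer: C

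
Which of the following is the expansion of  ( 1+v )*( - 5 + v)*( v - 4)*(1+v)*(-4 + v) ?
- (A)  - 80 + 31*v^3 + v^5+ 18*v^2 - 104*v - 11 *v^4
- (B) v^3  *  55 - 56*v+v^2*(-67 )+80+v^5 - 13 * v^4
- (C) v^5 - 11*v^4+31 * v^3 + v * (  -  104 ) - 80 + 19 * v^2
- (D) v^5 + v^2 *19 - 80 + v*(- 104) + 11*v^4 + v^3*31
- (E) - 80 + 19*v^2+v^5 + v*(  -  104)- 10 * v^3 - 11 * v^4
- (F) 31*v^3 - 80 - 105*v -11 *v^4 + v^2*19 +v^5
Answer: C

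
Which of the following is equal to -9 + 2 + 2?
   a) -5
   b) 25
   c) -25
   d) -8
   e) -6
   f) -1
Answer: a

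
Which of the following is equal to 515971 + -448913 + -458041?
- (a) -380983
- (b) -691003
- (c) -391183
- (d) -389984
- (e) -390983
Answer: e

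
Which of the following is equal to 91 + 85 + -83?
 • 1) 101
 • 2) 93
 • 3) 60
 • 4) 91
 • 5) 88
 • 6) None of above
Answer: 2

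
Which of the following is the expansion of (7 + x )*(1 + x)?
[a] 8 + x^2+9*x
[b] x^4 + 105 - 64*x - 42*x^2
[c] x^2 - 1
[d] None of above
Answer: d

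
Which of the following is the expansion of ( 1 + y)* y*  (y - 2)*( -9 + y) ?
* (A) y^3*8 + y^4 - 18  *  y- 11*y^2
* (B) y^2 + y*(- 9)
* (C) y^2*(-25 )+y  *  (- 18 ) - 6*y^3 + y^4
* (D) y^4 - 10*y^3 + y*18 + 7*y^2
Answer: D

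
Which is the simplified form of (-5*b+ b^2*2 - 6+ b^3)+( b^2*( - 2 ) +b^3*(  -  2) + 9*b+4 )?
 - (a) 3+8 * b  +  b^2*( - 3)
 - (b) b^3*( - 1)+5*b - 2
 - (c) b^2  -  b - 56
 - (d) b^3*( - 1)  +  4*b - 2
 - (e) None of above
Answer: d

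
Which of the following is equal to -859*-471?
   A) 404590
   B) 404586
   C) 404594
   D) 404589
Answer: D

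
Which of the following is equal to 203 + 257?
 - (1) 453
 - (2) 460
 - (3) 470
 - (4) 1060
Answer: 2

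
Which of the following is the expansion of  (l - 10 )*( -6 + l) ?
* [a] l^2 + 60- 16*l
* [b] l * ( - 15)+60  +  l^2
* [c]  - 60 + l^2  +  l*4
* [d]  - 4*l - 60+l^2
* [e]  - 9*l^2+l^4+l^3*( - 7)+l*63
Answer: a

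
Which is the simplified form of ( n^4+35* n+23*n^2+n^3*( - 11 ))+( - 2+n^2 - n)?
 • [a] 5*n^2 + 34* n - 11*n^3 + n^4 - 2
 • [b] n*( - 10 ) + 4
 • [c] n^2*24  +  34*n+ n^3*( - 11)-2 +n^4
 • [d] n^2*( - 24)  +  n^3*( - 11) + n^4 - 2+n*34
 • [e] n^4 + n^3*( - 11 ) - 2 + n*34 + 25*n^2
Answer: c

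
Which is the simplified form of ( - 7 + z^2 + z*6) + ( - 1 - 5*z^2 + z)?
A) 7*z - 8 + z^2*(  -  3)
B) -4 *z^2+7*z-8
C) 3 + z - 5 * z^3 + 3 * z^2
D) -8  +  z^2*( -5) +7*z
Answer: B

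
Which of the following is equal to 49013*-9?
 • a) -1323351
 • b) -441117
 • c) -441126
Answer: b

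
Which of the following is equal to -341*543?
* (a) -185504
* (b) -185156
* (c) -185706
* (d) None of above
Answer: d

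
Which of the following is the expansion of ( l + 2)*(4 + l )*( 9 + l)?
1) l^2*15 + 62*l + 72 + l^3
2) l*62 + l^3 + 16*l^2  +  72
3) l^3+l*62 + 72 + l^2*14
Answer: 1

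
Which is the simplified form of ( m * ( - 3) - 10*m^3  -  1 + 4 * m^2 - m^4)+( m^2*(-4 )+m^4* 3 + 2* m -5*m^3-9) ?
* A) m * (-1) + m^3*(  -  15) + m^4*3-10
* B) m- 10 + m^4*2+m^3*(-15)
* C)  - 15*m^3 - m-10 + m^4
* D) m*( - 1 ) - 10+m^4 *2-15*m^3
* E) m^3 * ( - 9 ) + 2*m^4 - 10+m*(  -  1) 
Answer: D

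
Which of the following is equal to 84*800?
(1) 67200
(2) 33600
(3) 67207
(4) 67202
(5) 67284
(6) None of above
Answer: 1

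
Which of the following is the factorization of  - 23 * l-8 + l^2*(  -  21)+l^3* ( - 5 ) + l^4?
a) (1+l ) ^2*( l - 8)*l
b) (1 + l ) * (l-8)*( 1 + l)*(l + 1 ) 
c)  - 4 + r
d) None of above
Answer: b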